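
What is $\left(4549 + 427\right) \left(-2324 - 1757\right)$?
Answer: $-20307056$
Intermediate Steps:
$\left(4549 + 427\right) \left(-2324 - 1757\right) = 4976 \left(-4081\right) = -20307056$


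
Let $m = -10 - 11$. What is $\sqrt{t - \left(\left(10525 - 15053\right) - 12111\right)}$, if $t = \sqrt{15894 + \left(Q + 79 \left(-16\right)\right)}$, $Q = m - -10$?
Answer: $\sqrt{16639 + \sqrt{14619}} \approx 129.46$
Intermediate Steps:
$m = -21$ ($m = -10 - 11 = -21$)
$Q = -11$ ($Q = -21 - -10 = -21 + 10 = -11$)
$t = \sqrt{14619}$ ($t = \sqrt{15894 + \left(-11 + 79 \left(-16\right)\right)} = \sqrt{15894 - 1275} = \sqrt{14619} \approx 120.91$)
$\sqrt{t - \left(\left(10525 - 15053\right) - 12111\right)} = \sqrt{\sqrt{14619} - \left(\left(10525 - 15053\right) - 12111\right)} = \sqrt{\sqrt{14619} - \left(-4528 - 12111\right)} = \sqrt{\sqrt{14619} - -16639} = \sqrt{\sqrt{14619} + 16639} = \sqrt{16639 + \sqrt{14619}}$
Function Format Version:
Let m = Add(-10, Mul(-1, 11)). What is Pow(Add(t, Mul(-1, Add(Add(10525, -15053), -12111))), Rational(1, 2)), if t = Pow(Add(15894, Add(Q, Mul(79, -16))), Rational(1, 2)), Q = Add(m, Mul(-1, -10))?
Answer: Pow(Add(16639, Pow(14619, Rational(1, 2))), Rational(1, 2)) ≈ 129.46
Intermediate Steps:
m = -21 (m = Add(-10, -11) = -21)
Q = -11 (Q = Add(-21, Mul(-1, -10)) = Add(-21, 10) = -11)
t = Pow(14619, Rational(1, 2)) (t = Pow(Add(15894, Add(-11, Mul(79, -16))), Rational(1, 2)) = Pow(Add(15894, Add(-11, -1264)), Rational(1, 2)) = Pow(Add(15894, -1275), Rational(1, 2)) = Pow(14619, Rational(1, 2)) ≈ 120.91)
Pow(Add(t, Mul(-1, Add(Add(10525, -15053), -12111))), Rational(1, 2)) = Pow(Add(Pow(14619, Rational(1, 2)), Mul(-1, Add(Add(10525, -15053), -12111))), Rational(1, 2)) = Pow(Add(Pow(14619, Rational(1, 2)), Mul(-1, Add(-4528, -12111))), Rational(1, 2)) = Pow(Add(Pow(14619, Rational(1, 2)), Mul(-1, -16639)), Rational(1, 2)) = Pow(Add(Pow(14619, Rational(1, 2)), 16639), Rational(1, 2)) = Pow(Add(16639, Pow(14619, Rational(1, 2))), Rational(1, 2))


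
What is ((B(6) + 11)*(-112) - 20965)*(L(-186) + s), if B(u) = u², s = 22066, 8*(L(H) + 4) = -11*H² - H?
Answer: 2673705573/4 ≈ 6.6843e+8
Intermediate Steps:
L(H) = -4 - 11*H²/8 - H/8 (L(H) = -4 + (-11*H² - H)/8 = -4 + (-H - 11*H²)/8 = -4 + (-11*H²/8 - H/8) = -4 - 11*H²/8 - H/8)
((B(6) + 11)*(-112) - 20965)*(L(-186) + s) = ((6² + 11)*(-112) - 20965)*((-4 - 11/8*(-186)² - ⅛*(-186)) + 22066) = ((36 + 11)*(-112) - 20965)*((-4 - 11/8*34596 + 93/4) + 22066) = (47*(-112) - 20965)*((-4 - 95139/2 + 93/4) + 22066) = (-5264 - 20965)*(-190201/4 + 22066) = -26229*(-101937/4) = 2673705573/4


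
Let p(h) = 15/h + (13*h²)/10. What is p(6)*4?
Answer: 986/5 ≈ 197.20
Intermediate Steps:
p(h) = 15/h + 13*h²/10 (p(h) = 15/h + (13*h²)*(⅒) = 15/h + 13*h²/10)
p(6)*4 = ((⅒)*(150 + 13*6³)/6)*4 = ((⅒)*(⅙)*(150 + 13*216))*4 = ((⅒)*(⅙)*(150 + 2808))*4 = ((⅒)*(⅙)*2958)*4 = (493/10)*4 = 986/5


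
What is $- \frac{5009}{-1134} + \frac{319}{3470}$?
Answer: $\frac{4435744}{983745} \approx 4.509$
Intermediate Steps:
$- \frac{5009}{-1134} + \frac{319}{3470} = \left(-5009\right) \left(- \frac{1}{1134}\right) + 319 \cdot \frac{1}{3470} = \frac{5009}{1134} + \frac{319}{3470} = \frac{4435744}{983745}$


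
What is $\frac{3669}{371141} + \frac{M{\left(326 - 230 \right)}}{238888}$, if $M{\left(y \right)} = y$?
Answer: $\frac{114013701}{11082641401} \approx 0.010288$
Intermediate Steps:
$\frac{3669}{371141} + \frac{M{\left(326 - 230 \right)}}{238888} = \frac{3669}{371141} + \frac{326 - 230}{238888} = 3669 \cdot \frac{1}{371141} + \left(326 - 230\right) \frac{1}{238888} = \frac{3669}{371141} + 96 \cdot \frac{1}{238888} = \frac{3669}{371141} + \frac{12}{29861} = \frac{114013701}{11082641401}$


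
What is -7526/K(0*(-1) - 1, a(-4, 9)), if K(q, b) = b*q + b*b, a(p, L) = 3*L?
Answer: -3763/351 ≈ -10.721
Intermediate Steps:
K(q, b) = b² + b*q (K(q, b) = b*q + b² = b² + b*q)
-7526/K(0*(-1) - 1, a(-4, 9)) = -7526*1/(27*(3*9 + (0*(-1) - 1))) = -7526*1/(27*(27 + (0 - 1))) = -7526*1/(27*(27 - 1)) = -7526/(27*26) = -7526/702 = -7526*1/702 = -3763/351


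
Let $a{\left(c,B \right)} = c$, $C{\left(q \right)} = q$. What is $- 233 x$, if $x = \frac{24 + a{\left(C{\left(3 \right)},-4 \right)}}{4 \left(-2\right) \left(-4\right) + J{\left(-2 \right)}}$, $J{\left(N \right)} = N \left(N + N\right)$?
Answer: $- \frac{6291}{40} \approx -157.27$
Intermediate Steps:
$J{\left(N \right)} = 2 N^{2}$ ($J{\left(N \right)} = N 2 N = 2 N^{2}$)
$x = \frac{27}{40}$ ($x = \frac{24 + 3}{4 \left(-2\right) \left(-4\right) + 2 \left(-2\right)^{2}} = \frac{27}{\left(-8\right) \left(-4\right) + 2 \cdot 4} = \frac{27}{32 + 8} = \frac{27}{40} \approx 0.675$)
$- 233 x = \left(-233\right) \frac{27}{40} = - \frac{6291}{40}$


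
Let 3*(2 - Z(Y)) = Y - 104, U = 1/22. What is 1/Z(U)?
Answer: 66/2419 ≈ 0.027284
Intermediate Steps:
U = 1/22 ≈ 0.045455
Z(Y) = 110/3 - Y/3 (Z(Y) = 2 - (Y - 104)/3 = 2 - (-104 + Y)/3 = 2 + (104/3 - Y/3) = 110/3 - Y/3)
1/Z(U) = 1/(110/3 - ⅓*1/22) = 1/(110/3 - 1/66) = 1/(2419/66) = 66/2419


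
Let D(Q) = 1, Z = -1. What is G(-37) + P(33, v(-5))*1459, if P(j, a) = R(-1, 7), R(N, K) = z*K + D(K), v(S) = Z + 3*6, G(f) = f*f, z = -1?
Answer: -7385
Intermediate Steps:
G(f) = f²
v(S) = 17 (v(S) = -1 + 3*6 = -1 + 18 = 17)
R(N, K) = 1 - K (R(N, K) = -K + 1 = 1 - K)
P(j, a) = -6 (P(j, a) = 1 - 1*7 = 1 - 7 = -6)
G(-37) + P(33, v(-5))*1459 = (-37)² - 6*1459 = 1369 - 8754 = -7385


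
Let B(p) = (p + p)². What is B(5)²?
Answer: 10000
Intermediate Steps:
B(p) = 4*p² (B(p) = (2*p)² = 4*p²)
B(5)² = (4*5²)² = (4*25)² = 100² = 10000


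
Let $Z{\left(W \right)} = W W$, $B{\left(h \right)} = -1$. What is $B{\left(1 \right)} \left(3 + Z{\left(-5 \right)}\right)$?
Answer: $-28$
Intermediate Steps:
$Z{\left(W \right)} = W^{2}$
$B{\left(1 \right)} \left(3 + Z{\left(-5 \right)}\right) = - (3 + \left(-5\right)^{2}) = - (3 + 25) = \left(-1\right) 28 = -28$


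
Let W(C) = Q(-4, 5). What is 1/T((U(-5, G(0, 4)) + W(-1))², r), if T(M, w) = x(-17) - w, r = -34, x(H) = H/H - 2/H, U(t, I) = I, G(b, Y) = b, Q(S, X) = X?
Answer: 17/597 ≈ 0.028476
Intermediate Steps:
W(C) = 5
x(H) = 1 - 2/H
T(M, w) = 19/17 - w (T(M, w) = (-2 - 17)/(-17) - w = -1/17*(-19) - w = 19/17 - w)
1/T((U(-5, G(0, 4)) + W(-1))², r) = 1/(19/17 - 1*(-34)) = 1/(19/17 + 34) = 1/(597/17) = 17/597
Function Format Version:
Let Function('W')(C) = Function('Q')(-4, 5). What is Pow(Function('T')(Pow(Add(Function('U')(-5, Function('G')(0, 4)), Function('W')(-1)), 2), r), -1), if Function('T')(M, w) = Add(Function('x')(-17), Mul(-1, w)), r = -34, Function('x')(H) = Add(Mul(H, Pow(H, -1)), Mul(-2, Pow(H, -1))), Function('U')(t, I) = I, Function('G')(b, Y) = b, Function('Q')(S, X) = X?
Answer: Rational(17, 597) ≈ 0.028476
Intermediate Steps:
Function('W')(C) = 5
Function('x')(H) = Add(1, Mul(-2, Pow(H, -1)))
Function('T')(M, w) = Add(Rational(19, 17), Mul(-1, w)) (Function('T')(M, w) = Add(Mul(Pow(-17, -1), Add(-2, -17)), Mul(-1, w)) = Add(Mul(Rational(-1, 17), -19), Mul(-1, w)) = Add(Rational(19, 17), Mul(-1, w)))
Pow(Function('T')(Pow(Add(Function('U')(-5, Function('G')(0, 4)), Function('W')(-1)), 2), r), -1) = Pow(Add(Rational(19, 17), Mul(-1, -34)), -1) = Pow(Add(Rational(19, 17), 34), -1) = Pow(Rational(597, 17), -1) = Rational(17, 597)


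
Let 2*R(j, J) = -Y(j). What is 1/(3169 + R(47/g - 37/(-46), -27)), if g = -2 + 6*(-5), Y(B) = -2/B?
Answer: 489/1548905 ≈ 0.00031571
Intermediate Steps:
g = -32 (g = -2 - 30 = -32)
R(j, J) = 1/j (R(j, J) = (-(-2)/j)/2 = (2/j)/2 = 1/j)
1/(3169 + R(47/g - 37/(-46), -27)) = 1/(3169 + 1/(47/(-32) - 37/(-46))) = 1/(3169 + 1/(47*(-1/32) - 37*(-1/46))) = 1/(3169 + 1/(-47/32 + 37/46)) = 1/(3169 + 1/(-489/736)) = 1/(3169 - 736/489) = 1/(1548905/489) = 489/1548905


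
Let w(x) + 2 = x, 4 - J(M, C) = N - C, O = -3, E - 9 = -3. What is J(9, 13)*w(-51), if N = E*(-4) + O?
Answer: -2332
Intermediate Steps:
E = 6 (E = 9 - 3 = 6)
N = -27 (N = 6*(-4) - 3 = -24 - 3 = -27)
J(M, C) = 31 + C (J(M, C) = 4 - (-27 - C) = 4 + (27 + C) = 31 + C)
w(x) = -2 + x
J(9, 13)*w(-51) = (31 + 13)*(-2 - 51) = 44*(-53) = -2332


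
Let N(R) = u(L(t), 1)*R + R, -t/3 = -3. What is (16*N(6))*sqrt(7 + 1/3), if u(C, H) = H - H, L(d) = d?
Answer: 32*sqrt(66) ≈ 259.97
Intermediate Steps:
t = 9 (t = -3*(-3) = 9)
u(C, H) = 0
N(R) = R (N(R) = 0*R + R = 0 + R = R)
(16*N(6))*sqrt(7 + 1/3) = (16*6)*sqrt(7 + 1/3) = 96*sqrt(7 + 1*(1/3)) = 96*sqrt(7 + 1/3) = 96*sqrt(22/3) = 96*(sqrt(66)/3) = 32*sqrt(66)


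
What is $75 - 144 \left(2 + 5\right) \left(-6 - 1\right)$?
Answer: $7131$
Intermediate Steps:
$75 - 144 \left(2 + 5\right) \left(-6 - 1\right) = 75 - 144 \cdot 7 \left(-7\right) = 75 - -7056 = 75 + 7056 = 7131$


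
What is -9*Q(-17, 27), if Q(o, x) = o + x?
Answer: -90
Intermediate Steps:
-9*Q(-17, 27) = -9*(-17 + 27) = -9*10 = -90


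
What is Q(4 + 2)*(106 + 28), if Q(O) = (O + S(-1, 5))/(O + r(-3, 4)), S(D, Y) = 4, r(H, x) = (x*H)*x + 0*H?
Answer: -670/21 ≈ -31.905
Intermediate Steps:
r(H, x) = H*x² (r(H, x) = (H*x)*x + 0 = H*x² + 0 = H*x²)
Q(O) = (4 + O)/(-48 + O) (Q(O) = (O + 4)/(O - 3*4²) = (4 + O)/(O - 3*16) = (4 + O)/(O - 48) = (4 + O)/(-48 + O))
Q(4 + 2)*(106 + 28) = ((4 + (4 + 2))/(-48 + (4 + 2)))*(106 + 28) = ((4 + 6)/(-48 + 6))*134 = (10/(-42))*134 = -1/42*10*134 = -5/21*134 = -670/21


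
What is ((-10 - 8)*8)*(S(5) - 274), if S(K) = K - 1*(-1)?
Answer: 38592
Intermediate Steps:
S(K) = 1 + K (S(K) = K + 1 = 1 + K)
((-10 - 8)*8)*(S(5) - 274) = ((-10 - 8)*8)*((1 + 5) - 274) = (-18*8)*(6 - 274) = -144*(-268) = 38592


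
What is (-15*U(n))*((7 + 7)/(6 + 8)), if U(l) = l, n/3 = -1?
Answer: 45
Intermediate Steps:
n = -3 (n = 3*(-1) = -3)
(-15*U(n))*((7 + 7)/(6 + 8)) = (-15*(-3))*((7 + 7)/(6 + 8)) = 45*(14/14) = 45*(14*(1/14)) = 45*1 = 45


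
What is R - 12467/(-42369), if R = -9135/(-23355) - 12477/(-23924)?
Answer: 211642810489/175359020388 ≈ 1.2069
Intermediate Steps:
R = 11332135/12416556 (R = -9135*(-1/23355) - 12477*(-1/23924) = 203/519 + 12477/23924 = 11332135/12416556 ≈ 0.91266)
R - 12467/(-42369) = 11332135/12416556 - 12467/(-42369) = 11332135/12416556 - 12467*(-1)/42369 = 11332135/12416556 - 1*(-12467/42369) = 11332135/12416556 + 12467/42369 = 211642810489/175359020388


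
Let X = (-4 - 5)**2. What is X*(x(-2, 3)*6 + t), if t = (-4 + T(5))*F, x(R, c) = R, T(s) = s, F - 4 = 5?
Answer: -243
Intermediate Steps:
F = 9 (F = 4 + 5 = 9)
t = 9 (t = (-4 + 5)*9 = 1*9 = 9)
X = 81 (X = (-9)**2 = 81)
X*(x(-2, 3)*6 + t) = 81*(-2*6 + 9) = 81*(-12 + 9) = 81*(-3) = -243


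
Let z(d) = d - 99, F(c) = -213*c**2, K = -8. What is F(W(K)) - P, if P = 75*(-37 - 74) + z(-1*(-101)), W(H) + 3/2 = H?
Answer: -43601/4 ≈ -10900.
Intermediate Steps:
W(H) = -3/2 + H
z(d) = -99 + d
P = -8323 (P = 75*(-37 - 74) + (-99 - 1*(-101)) = 75*(-111) + (-99 + 101) = -8325 + 2 = -8323)
F(W(K)) - P = -213*(-3/2 - 8)**2 - 1*(-8323) = -213*(-19/2)**2 + 8323 = -213*361/4 + 8323 = -76893/4 + 8323 = -43601/4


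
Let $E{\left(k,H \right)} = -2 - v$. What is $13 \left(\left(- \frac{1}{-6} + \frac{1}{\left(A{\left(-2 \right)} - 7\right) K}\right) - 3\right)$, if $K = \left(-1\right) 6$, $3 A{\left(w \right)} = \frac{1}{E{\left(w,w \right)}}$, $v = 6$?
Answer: $- \frac{2849}{78} \approx -36.526$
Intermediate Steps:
$E{\left(k,H \right)} = -8$ ($E{\left(k,H \right)} = -2 - 6 = -8$)
$A{\left(w \right)} = - \frac{1}{24}$ ($A{\left(w \right)} = \frac{1}{3 \left(-8\right)} = \frac{1}{3} \left(- \frac{1}{8}\right) = - \frac{1}{24}$)
$K = -6$
$13 \left(\left(- \frac{1}{-6} + \frac{1}{\left(A{\left(-2 \right)} - 7\right) K}\right) - 3\right) = 13 \left(\left(- \frac{1}{-6} + \frac{1}{\left(- \frac{1}{24} - 7\right) \left(-6\right)}\right) - 3\right) = 13 \left(\left(\left(-1\right) \left(- \frac{1}{6}\right) + \frac{1}{- \frac{169}{24}} \left(- \frac{1}{6}\right)\right) - 3\right) = 13 \left(\left(\frac{1}{6} - - \frac{4}{169}\right) - 3\right) = 13 \left(\left(\frac{1}{6} + \frac{4}{169}\right) - 3\right) = 13 \left(\frac{193}{1014} - 3\right) = 13 \left(- \frac{2849}{1014}\right) = - \frac{2849}{78}$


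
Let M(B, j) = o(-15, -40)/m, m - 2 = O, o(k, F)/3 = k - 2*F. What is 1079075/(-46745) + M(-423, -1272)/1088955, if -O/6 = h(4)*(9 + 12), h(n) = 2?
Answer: -3916880510287/169677338250 ≈ -23.084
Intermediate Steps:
o(k, F) = -6*F + 3*k (o(k, F) = 3*(k - 2*F) = -6*F + 3*k)
O = -252 (O = -12*(9 + 12) = -12*21 = -6*42 = -252)
m = -250 (m = 2 - 252 = -250)
M(B, j) = -39/50 (M(B, j) = (-6*(-40) + 3*(-15))/(-250) = (240 - 45)*(-1/250) = 195*(-1/250) = -39/50)
1079075/(-46745) + M(-423, -1272)/1088955 = 1079075/(-46745) - 39/50/1088955 = 1079075*(-1/46745) - 39/50*1/1088955 = -215815/9349 - 13/18149250 = -3916880510287/169677338250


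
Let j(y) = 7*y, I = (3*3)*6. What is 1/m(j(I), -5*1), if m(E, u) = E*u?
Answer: -1/1890 ≈ -0.00052910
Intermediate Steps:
I = 54 (I = 9*6 = 54)
1/m(j(I), -5*1) = 1/((7*54)*(-5*1)) = 1/(378*(-5)) = 1/(-1890) = -1/1890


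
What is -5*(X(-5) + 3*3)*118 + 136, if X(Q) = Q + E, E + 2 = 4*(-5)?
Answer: 10756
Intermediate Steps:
E = -22 (E = -2 + 4*(-5) = -2 - 20 = -22)
X(Q) = -22 + Q (X(Q) = Q - 22 = -22 + Q)
-5*(X(-5) + 3*3)*118 + 136 = -5*((-22 - 5) + 3*3)*118 + 136 = -5*(-27 + 9)*118 + 136 = -5*(-18)*118 + 136 = 90*118 + 136 = 10620 + 136 = 10756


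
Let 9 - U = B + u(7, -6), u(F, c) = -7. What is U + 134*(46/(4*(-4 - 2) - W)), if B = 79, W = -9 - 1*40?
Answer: 4589/25 ≈ 183.56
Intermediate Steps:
W = -49 (W = -9 - 40 = -49)
U = -63 (U = 9 - (79 - 7) = 9 - 1*72 = 9 - 72 = -63)
U + 134*(46/(4*(-4 - 2) - W)) = -63 + 134*(46/(4*(-4 - 2) - 1*(-49))) = -63 + 134*(46/(4*(-6) + 49)) = -63 + 134*(46/(-24 + 49)) = -63 + 134*(46/25) = -63 + 6164/25 = 4589/25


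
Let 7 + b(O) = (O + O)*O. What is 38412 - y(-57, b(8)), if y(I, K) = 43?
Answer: 38369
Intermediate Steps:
b(O) = -7 + 2*O² (b(O) = -7 + (O + O)*O = -7 + (2*O)*O = -7 + 2*O²)
38412 - y(-57, b(8)) = 38412 - 1*43 = 38412 - 43 = 38369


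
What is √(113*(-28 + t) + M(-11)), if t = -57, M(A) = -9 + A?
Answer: 5*I*√385 ≈ 98.107*I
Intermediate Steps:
√(113*(-28 + t) + M(-11)) = √(113*(-28 - 57) + (-9 - 11)) = √(113*(-85) - 20) = √(-9605 - 20) = √(-9625) = 5*I*√385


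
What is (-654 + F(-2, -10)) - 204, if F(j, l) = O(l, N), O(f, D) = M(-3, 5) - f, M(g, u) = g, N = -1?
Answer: -851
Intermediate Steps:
O(f, D) = -3 - f
F(j, l) = -3 - l
(-654 + F(-2, -10)) - 204 = (-654 + (-3 - 1*(-10))) - 204 = (-654 + (-3 + 10)) - 204 = (-654 + 7) - 204 = -647 - 204 = -851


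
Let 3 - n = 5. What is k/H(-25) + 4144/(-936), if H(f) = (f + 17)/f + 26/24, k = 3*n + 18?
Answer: 203122/49257 ≈ 4.1237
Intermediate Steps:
n = -2 (n = 3 - 1*5 = 3 - 5 = -2)
k = 12 (k = 3*(-2) + 18 = -6 + 18 = 12)
H(f) = 13/12 + (17 + f)/f (H(f) = (17 + f)/f + 26*(1/24) = (17 + f)/f + 13/12 = 13/12 + (17 + f)/f)
k/H(-25) + 4144/(-936) = 12/(25/12 + 17/(-25)) + 4144/(-936) = 12/(25/12 + 17*(-1/25)) + 4144*(-1/936) = 12/(25/12 - 17/25) - 518/117 = 12/(421/300) - 518/117 = 12*(300/421) - 518/117 = 3600/421 - 518/117 = 203122/49257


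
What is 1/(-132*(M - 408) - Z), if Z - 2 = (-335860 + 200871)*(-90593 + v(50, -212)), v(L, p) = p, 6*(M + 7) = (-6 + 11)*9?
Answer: -1/12257622357 ≈ -8.1582e-11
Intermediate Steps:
M = ½ (M = -7 + ((-6 + 11)*9)/6 = -7 + (5*9)/6 = -7 + (⅙)*45 = -7 + 15/2 = ½ ≈ 0.50000)
Z = 12257676147 (Z = 2 + (-335860 + 200871)*(-90593 - 212) = 2 - 134989*(-90805) = 2 + 12257676145 = 12257676147)
1/(-132*(M - 408) - Z) = 1/(-132*(½ - 408) - 1*12257676147) = 1/(-132*(-815/2) - 12257676147) = 1/(53790 - 12257676147) = 1/(-12257622357) = -1/12257622357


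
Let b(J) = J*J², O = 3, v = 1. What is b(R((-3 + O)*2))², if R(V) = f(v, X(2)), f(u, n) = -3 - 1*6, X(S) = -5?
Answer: 531441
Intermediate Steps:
f(u, n) = -9 (f(u, n) = -3 - 6 = -9)
R(V) = -9
b(J) = J³
b(R((-3 + O)*2))² = ((-9)³)² = (-729)² = 531441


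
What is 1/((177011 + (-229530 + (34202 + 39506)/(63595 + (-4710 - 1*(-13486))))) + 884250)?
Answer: 72371/60193277909 ≈ 1.2023e-6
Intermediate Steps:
1/((177011 + (-229530 + (34202 + 39506)/(63595 + (-4710 - 1*(-13486))))) + 884250) = 1/((177011 + (-229530 + 73708/(63595 + (-4710 + 13486)))) + 884250) = 1/((177011 + (-229530 + 73708/(63595 + 8776))) + 884250) = 1/((177011 + (-229530 + 73708/72371)) + 884250) = 1/((177011 - 16611241922/72371) + 884250) = 1/(-3800778841/72371 + 884250) = 1/(60193277909/72371) = 72371/60193277909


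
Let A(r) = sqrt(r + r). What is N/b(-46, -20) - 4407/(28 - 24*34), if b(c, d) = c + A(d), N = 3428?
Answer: (-1249271*I + 4407*sqrt(10))/(788*(sqrt(10) + 23*I)) ≈ -67.547 - 10.056*I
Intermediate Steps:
A(r) = sqrt(2)*sqrt(r) (A(r) = sqrt(2*r) = sqrt(2)*sqrt(r))
b(c, d) = c + sqrt(2)*sqrt(d)
N/b(-46, -20) - 4407/(28 - 24*34) = 3428/(-46 + sqrt(2)*sqrt(-20)) - 4407/(28 - 24*34) = 3428/(-46 + sqrt(2)*(2*I*sqrt(5))) - 4407/(28 - 816) = 3428/(-46 + 2*I*sqrt(10)) - 4407/(-788) = 3428/(-46 + 2*I*sqrt(10)) - 4407*(-1/788) = 3428/(-46 + 2*I*sqrt(10)) + 4407/788 = 4407/788 + 3428/(-46 + 2*I*sqrt(10))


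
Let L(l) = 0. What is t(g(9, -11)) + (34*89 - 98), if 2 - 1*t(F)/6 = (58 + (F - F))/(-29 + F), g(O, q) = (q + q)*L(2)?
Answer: 2952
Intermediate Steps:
g(O, q) = 0 (g(O, q) = (q + q)*0 = (2*q)*0 = 0)
t(F) = 12 - 348/(-29 + F) (t(F) = 12 - 6*(58 + (F - F))/(-29 + F) = 12 - 6*(58 + 0)/(-29 + F) = 12 - 348/(-29 + F))
t(g(9, -11)) + (34*89 - 98) = 12*(-58 + 0)/(-29 + 0) + (34*89 - 98) = 12*(-58)/(-29) + (3026 - 98) = 12*(-1/29)*(-58) + 2928 = 24 + 2928 = 2952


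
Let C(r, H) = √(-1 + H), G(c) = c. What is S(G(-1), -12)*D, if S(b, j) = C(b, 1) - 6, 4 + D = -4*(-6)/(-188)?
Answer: 1164/47 ≈ 24.766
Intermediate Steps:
D = -194/47 (D = -4 - 4*(-6)/(-188) = -4 + 24*(-1/188) = -4 - 6/47 = -194/47 ≈ -4.1277)
S(b, j) = -6 (S(b, j) = √(-1 + 1) - 6 = √0 - 6 = 0 - 6 = -6)
S(G(-1), -12)*D = -6*(-194/47) = 1164/47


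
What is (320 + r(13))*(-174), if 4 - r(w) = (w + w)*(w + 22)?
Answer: 101964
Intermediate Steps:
r(w) = 4 - 2*w*(22 + w) (r(w) = 4 - (w + w)*(w + 22) = 4 - 2*w*(22 + w))
(320 + r(13))*(-174) = (320 + (4 - 44*13 - 2*13**2))*(-174) = (320 + (4 - 572 - 2*169))*(-174) = (320 + (4 - 572 - 338))*(-174) = (320 - 906)*(-174) = -586*(-174) = 101964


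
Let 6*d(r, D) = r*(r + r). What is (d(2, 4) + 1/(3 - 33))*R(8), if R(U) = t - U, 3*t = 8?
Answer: -104/15 ≈ -6.9333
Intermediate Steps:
t = 8/3 (t = (⅓)*8 = 8/3 ≈ 2.6667)
R(U) = 8/3 - U
d(r, D) = r²/3 (d(r, D) = (r*(r + r))/6 = (r*(2*r))/6 = (2*r²)/6 = r²/3)
(d(2, 4) + 1/(3 - 33))*R(8) = ((⅓)*2² + 1/(3 - 33))*(8/3 - 1*8) = ((⅓)*4 + 1/(-30))*(8/3 - 8) = (4/3 - 1/30)*(-16/3) = (13/10)*(-16/3) = -104/15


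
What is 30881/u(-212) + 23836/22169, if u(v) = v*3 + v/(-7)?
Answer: -4691141583/93996560 ≈ -49.908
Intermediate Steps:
u(v) = 20*v/7 (u(v) = 3*v + v*(-⅐) = 3*v - v/7 = 20*v/7)
30881/u(-212) + 23836/22169 = 30881/(((20/7)*(-212))) + 23836/22169 = 30881/(-4240/7) + 23836*(1/22169) = 30881*(-7/4240) + 23836/22169 = -216167/4240 + 23836/22169 = -4691141583/93996560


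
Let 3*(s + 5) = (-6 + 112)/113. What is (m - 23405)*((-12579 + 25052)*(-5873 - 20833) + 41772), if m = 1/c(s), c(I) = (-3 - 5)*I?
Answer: 49546997435644743/6356 ≈ 7.7953e+12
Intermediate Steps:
s = -1589/339 (s = -5 + ((-6 + 112)/113)/3 = -5 + (106*(1/113))/3 = -5 + (⅓)*(106/113) = -5 + 106/339 = -1589/339 ≈ -4.6873)
c(I) = -8*I
m = 339/12712 (m = 1/(-8*(-1589/339)) = 1/(12712/339) = 339/12712 ≈ 0.026668)
(m - 23405)*((-12579 + 25052)*(-5873 - 20833) + 41772) = (339/12712 - 23405)*((-12579 + 25052)*(-5873 - 20833) + 41772) = -297524021*(12473*(-26706) + 41772)/12712 = -297524021*(-333103938 + 41772)/12712 = -297524021/12712*(-333062166) = 49546997435644743/6356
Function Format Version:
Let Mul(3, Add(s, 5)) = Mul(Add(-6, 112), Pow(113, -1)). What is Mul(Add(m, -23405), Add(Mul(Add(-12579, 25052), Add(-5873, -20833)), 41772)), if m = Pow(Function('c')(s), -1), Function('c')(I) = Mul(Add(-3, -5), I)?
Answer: Rational(49546997435644743, 6356) ≈ 7.7953e+12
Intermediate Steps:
s = Rational(-1589, 339) (s = Add(-5, Mul(Rational(1, 3), Mul(Add(-6, 112), Pow(113, -1)))) = Add(-5, Mul(Rational(1, 3), Mul(106, Rational(1, 113)))) = Add(-5, Mul(Rational(1, 3), Rational(106, 113))) = Add(-5, Rational(106, 339)) = Rational(-1589, 339) ≈ -4.6873)
Function('c')(I) = Mul(-8, I)
m = Rational(339, 12712) (m = Pow(Mul(-8, Rational(-1589, 339)), -1) = Pow(Rational(12712, 339), -1) = Rational(339, 12712) ≈ 0.026668)
Mul(Add(m, -23405), Add(Mul(Add(-12579, 25052), Add(-5873, -20833)), 41772)) = Mul(Add(Rational(339, 12712), -23405), Add(Mul(Add(-12579, 25052), Add(-5873, -20833)), 41772)) = Mul(Rational(-297524021, 12712), Add(Mul(12473, -26706), 41772)) = Mul(Rational(-297524021, 12712), Add(-333103938, 41772)) = Mul(Rational(-297524021, 12712), -333062166) = Rational(49546997435644743, 6356)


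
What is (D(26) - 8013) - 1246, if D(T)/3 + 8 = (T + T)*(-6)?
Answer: -10219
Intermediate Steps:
D(T) = -24 - 36*T (D(T) = -24 + 3*((T + T)*(-6)) = -24 + 3*((2*T)*(-6)) = -24 + 3*(-12*T) = -24 - 36*T)
(D(26) - 8013) - 1246 = ((-24 - 36*26) - 8013) - 1246 = ((-24 - 936) - 8013) - 1246 = (-960 - 8013) - 1246 = -8973 - 1246 = -10219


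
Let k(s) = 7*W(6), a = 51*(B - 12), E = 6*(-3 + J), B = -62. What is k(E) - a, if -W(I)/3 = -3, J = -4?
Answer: 3837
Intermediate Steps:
W(I) = 9 (W(I) = -3*(-3) = 9)
E = -42 (E = 6*(-3 - 4) = 6*(-7) = -42)
a = -3774 (a = 51*(-62 - 12) = 51*(-74) = -3774)
k(s) = 63 (k(s) = 7*9 = 63)
k(E) - a = 63 - 1*(-3774) = 63 + 3774 = 3837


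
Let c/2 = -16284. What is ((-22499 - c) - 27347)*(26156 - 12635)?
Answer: -233615838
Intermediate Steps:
c = -32568 (c = 2*(-16284) = -32568)
((-22499 - c) - 27347)*(26156 - 12635) = ((-22499 - 1*(-32568)) - 27347)*(26156 - 12635) = ((-22499 + 32568) - 27347)*13521 = (10069 - 27347)*13521 = -17278*13521 = -233615838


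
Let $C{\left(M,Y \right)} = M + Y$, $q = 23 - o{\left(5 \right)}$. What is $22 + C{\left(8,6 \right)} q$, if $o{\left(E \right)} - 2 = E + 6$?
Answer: $162$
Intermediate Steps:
$o{\left(E \right)} = 8 + E$ ($o{\left(E \right)} = 2 + \left(E + 6\right) = 2 + \left(6 + E\right) = 8 + E$)
$q = 10$ ($q = 23 - \left(8 + 5\right) = 23 - 13 = 10$)
$22 + C{\left(8,6 \right)} q = 22 + \left(8 + 6\right) 10 = 22 + 14 \cdot 10 = 22 + 140 = 162$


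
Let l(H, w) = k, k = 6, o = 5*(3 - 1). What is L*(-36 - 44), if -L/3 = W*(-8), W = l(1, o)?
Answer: -11520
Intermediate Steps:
o = 10 (o = 5*2 = 10)
l(H, w) = 6
W = 6
L = 144 (L = -18*(-8) = -3*(-48) = 144)
L*(-36 - 44) = 144*(-36 - 44) = 144*(-80) = -11520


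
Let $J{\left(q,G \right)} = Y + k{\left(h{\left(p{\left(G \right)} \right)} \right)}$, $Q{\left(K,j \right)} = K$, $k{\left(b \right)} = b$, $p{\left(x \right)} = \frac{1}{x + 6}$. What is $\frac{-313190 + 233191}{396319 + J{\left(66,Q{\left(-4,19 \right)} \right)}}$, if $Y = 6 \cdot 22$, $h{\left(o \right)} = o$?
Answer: $- \frac{159998}{792903} \approx -0.20179$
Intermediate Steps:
$p{\left(x \right)} = \frac{1}{6 + x}$
$Y = 132$
$J{\left(q,G \right)} = 132 + \frac{1}{6 + G}$
$\frac{-313190 + 233191}{396319 + J{\left(66,Q{\left(-4,19 \right)} \right)}} = \frac{-313190 + 233191}{396319 + \frac{793 + 132 \left(-4\right)}{6 - 4}} = - \frac{79999}{396319 + \frac{793 - 528}{2}} = - \frac{79999}{396319 + \frac{1}{2} \cdot 265} = - \frac{79999}{396319 + \frac{265}{2}} = - \frac{79999}{\frac{792903}{2}} = \left(-79999\right) \frac{2}{792903} = - \frac{159998}{792903}$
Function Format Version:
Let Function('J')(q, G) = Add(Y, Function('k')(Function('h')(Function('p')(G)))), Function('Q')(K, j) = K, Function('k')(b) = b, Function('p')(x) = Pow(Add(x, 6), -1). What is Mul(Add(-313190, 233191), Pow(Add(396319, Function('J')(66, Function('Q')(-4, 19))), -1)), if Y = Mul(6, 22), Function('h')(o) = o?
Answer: Rational(-159998, 792903) ≈ -0.20179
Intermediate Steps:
Function('p')(x) = Pow(Add(6, x), -1)
Y = 132
Function('J')(q, G) = Add(132, Pow(Add(6, G), -1))
Mul(Add(-313190, 233191), Pow(Add(396319, Function('J')(66, Function('Q')(-4, 19))), -1)) = Mul(Add(-313190, 233191), Pow(Add(396319, Mul(Pow(Add(6, -4), -1), Add(793, Mul(132, -4)))), -1)) = Mul(-79999, Pow(Add(396319, Mul(Pow(2, -1), Add(793, -528))), -1)) = Mul(-79999, Pow(Add(396319, Mul(Rational(1, 2), 265)), -1)) = Mul(-79999, Pow(Add(396319, Rational(265, 2)), -1)) = Mul(-79999, Pow(Rational(792903, 2), -1)) = Mul(-79999, Rational(2, 792903)) = Rational(-159998, 792903)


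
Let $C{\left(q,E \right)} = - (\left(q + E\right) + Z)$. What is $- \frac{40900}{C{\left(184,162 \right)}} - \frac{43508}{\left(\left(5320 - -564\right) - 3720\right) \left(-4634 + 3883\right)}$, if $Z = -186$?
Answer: $\frac{830952111}{3250328} \approx 255.65$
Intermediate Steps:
$C{\left(q,E \right)} = 186 - E - q$ ($C{\left(q,E \right)} = - (\left(q + E\right) - 186) = - (\left(E + q\right) - 186) = - (-186 + E + q) = 186 - E - q$)
$- \frac{40900}{C{\left(184,162 \right)}} - \frac{43508}{\left(\left(5320 - -564\right) - 3720\right) \left(-4634 + 3883\right)} = - \frac{40900}{186 - 162 - 184} - \frac{43508}{\left(\left(5320 - -564\right) - 3720\right) \left(-4634 + 3883\right)} = - \frac{40900}{186 - 162 - 184} - \frac{43508}{\left(\left(5320 + 564\right) - 3720\right) \left(-751\right)} = - \frac{40900}{-160} - \frac{43508}{\left(5884 - 3720\right) \left(-751\right)} = \left(-40900\right) \left(- \frac{1}{160}\right) - \frac{43508}{2164 \left(-751\right)} = \frac{2045}{8} - \frac{43508}{-1625164} = \frac{2045}{8} - - \frac{10877}{406291} = \frac{2045}{8} + \frac{10877}{406291} = \frac{830952111}{3250328}$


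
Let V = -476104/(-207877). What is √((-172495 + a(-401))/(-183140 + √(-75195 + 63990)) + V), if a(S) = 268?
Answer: √207877*√((122995718639 - 1428312*I*√1245)/(183140 - 3*I*√1245))/207877 ≈ 1.7974 + 0.0001512*I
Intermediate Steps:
V = 476104/207877 (V = -476104*(-1/207877) = 476104/207877 ≈ 2.2903)
√((-172495 + a(-401))/(-183140 + √(-75195 + 63990)) + V) = √((-172495 + 268)/(-183140 + √(-75195 + 63990)) + 476104/207877) = √(-172227/(-183140 + √(-11205)) + 476104/207877) = √(-172227/(-183140 + 3*I*√1245) + 476104/207877) = √(476104/207877 - 172227/(-183140 + 3*I*√1245))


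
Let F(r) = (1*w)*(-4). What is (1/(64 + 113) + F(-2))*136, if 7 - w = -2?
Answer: -866456/177 ≈ -4895.2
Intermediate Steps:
w = 9 (w = 7 - 1*(-2) = 7 + 2 = 9)
F(r) = -36 (F(r) = (1*9)*(-4) = 9*(-4) = -36)
(1/(64 + 113) + F(-2))*136 = (1/(64 + 113) - 36)*136 = (1/177 - 36)*136 = -6371/177*136 = -866456/177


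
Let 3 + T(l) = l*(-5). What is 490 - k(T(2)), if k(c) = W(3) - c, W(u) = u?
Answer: 474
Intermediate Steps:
T(l) = -3 - 5*l (T(l) = -3 + l*(-5) = -3 - 5*l)
k(c) = 3 - c
490 - k(T(2)) = 490 - (3 - (-3 - 5*2)) = 490 - (3 - (-3 - 10)) = 490 - (3 - 1*(-13)) = 490 - (3 + 13) = 490 - 1*16 = 490 - 16 = 474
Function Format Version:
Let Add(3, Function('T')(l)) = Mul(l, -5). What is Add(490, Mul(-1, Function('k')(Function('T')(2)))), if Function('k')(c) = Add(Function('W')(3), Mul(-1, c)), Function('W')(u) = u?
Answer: 474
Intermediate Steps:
Function('T')(l) = Add(-3, Mul(-5, l)) (Function('T')(l) = Add(-3, Mul(l, -5)) = Add(-3, Mul(-5, l)))
Function('k')(c) = Add(3, Mul(-1, c))
Add(490, Mul(-1, Function('k')(Function('T')(2)))) = Add(490, Mul(-1, Add(3, Mul(-1, Add(-3, Mul(-5, 2)))))) = Add(490, Mul(-1, Add(3, Mul(-1, Add(-3, -10))))) = Add(490, Mul(-1, Add(3, Mul(-1, -13)))) = Add(490, Mul(-1, Add(3, 13))) = Add(490, Mul(-1, 16)) = Add(490, -16) = 474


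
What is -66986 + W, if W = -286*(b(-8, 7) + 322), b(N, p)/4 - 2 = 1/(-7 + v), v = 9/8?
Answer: -7575050/47 ≈ -1.6117e+5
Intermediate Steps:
v = 9/8 (v = 9*(⅛) = 9/8 ≈ 1.1250)
b(N, p) = 344/47 (b(N, p) = 8 + 4/(-7 + 9/8) = 8 + 4/(-47/8) = 8 + 4*(-8/47) = 8 - 32/47 = 344/47)
W = -4426708/47 (W = -286*(344/47 + 322) = -286*15478/47 = -4426708/47 ≈ -94185.)
-66986 + W = -66986 - 4426708/47 = -7575050/47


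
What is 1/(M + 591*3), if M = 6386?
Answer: 1/8159 ≈ 0.00012256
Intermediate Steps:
1/(M + 591*3) = 1/(6386 + 591*3) = 1/(6386 + 1773) = 1/8159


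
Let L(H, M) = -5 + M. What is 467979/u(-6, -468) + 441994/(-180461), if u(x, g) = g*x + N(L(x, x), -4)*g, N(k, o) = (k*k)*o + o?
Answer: -5911172843/13907046504 ≈ -0.42505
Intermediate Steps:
N(k, o) = o + o*k**2 (N(k, o) = k**2*o + o = o*k**2 + o = o + o*k**2)
u(x, g) = g*x + g*(-4 - 4*(-5 + x)**2) (u(x, g) = g*x + (-4*(1 + (-5 + x)**2))*g = g*x + (-4 - 4*(-5 + x)**2)*g = g*x + g*(-4 - 4*(-5 + x)**2))
467979/u(-6, -468) + 441994/(-180461) = 467979/((-468*(-4 - 6 - 4*(-5 - 6)**2))) + 441994/(-180461) = 467979/((-468*(-4 - 6 - 4*(-11)**2))) + 441994*(-1/180461) = 467979/((-468*(-4 - 6 - 4*121))) - 441994/180461 = 467979/((-468*(-4 - 6 - 484))) - 441994/180461 = 467979/((-468*(-494))) - 441994/180461 = 467979/231192 - 441994/180461 = 467979*(1/231192) - 441994/180461 = 155993/77064 - 441994/180461 = -5911172843/13907046504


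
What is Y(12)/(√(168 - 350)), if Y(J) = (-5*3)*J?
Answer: 90*I*√182/91 ≈ 13.342*I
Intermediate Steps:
Y(J) = -15*J
Y(12)/(√(168 - 350)) = (-15*12)/(√(168 - 350)) = -180*(-I*√182/182) = -(-90)*I*√182/91 = 90*I*√182/91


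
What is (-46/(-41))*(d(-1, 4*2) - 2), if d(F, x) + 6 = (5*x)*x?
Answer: 14352/41 ≈ 350.05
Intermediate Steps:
d(F, x) = -6 + 5*x² (d(F, x) = -6 + (5*x)*x = -6 + 5*x²)
(-46/(-41))*(d(-1, 4*2) - 2) = (-46/(-41))*((-6 + 5*(4*2)²) - 2) = (-46*(-1/41))*((-6 + 5*8²) - 2) = 46*((-6 + 5*64) - 2)/41 = 46*((-6 + 320) - 2)/41 = 46*(314 - 2)/41 = (46/41)*312 = 14352/41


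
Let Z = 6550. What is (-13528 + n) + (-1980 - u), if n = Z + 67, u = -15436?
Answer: 6545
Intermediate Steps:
n = 6617 (n = 6550 + 67 = 6617)
(-13528 + n) + (-1980 - u) = (-13528 + 6617) + (-1980 - 1*(-15436)) = -6911 + (-1980 + 15436) = -6911 + 13456 = 6545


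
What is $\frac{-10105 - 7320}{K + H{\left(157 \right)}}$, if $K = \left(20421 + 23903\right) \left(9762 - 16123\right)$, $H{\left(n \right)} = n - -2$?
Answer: $\frac{3485}{56388961} \approx 6.1803 \cdot 10^{-5}$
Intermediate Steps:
$H{\left(n \right)} = 2 + n$ ($H{\left(n \right)} = n + 2 = 2 + n$)
$K = -281944964$ ($K = 44324 \left(-6361\right) = -281944964$)
$\frac{-10105 - 7320}{K + H{\left(157 \right)}} = \frac{-10105 - 7320}{-281944964 + \left(2 + 157\right)} = - \frac{17425}{-281944964 + 159} = - \frac{17425}{-281944805} = \left(-17425\right) \left(- \frac{1}{281944805}\right) = \frac{3485}{56388961}$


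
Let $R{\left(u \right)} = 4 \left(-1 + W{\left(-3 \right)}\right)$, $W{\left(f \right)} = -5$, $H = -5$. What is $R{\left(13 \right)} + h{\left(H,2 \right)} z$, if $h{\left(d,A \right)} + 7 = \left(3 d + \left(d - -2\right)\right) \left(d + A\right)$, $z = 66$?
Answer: $3078$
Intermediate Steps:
$R{\left(u \right)} = -24$ ($R{\left(u \right)} = 4 \left(-1 - 5\right) = 4 \left(-6\right) = -24$)
$h{\left(d,A \right)} = -7 + \left(2 + 4 d\right) \left(A + d\right)$ ($h{\left(d,A \right)} = -7 + \left(3 d + \left(d - -2\right)\right) \left(d + A\right) = -7 + \left(3 d + \left(d + 2\right)\right) \left(A + d\right) = -7 + \left(3 d + \left(2 + d\right)\right) \left(A + d\right) = -7 + \left(2 + 4 d\right) \left(A + d\right)$)
$R{\left(13 \right)} + h{\left(H,2 \right)} z = -24 + \left(-7 + 2 \cdot 2 + 2 \left(-5\right) + 4 \left(-5\right)^{2} + 4 \cdot 2 \left(-5\right)\right) 66 = -24 + \left(-7 + 4 - 10 + 4 \cdot 25 - 40\right) 66 = -24 + \left(-7 + 4 - 10 + 100 - 40\right) 66 = -24 + 47 \cdot 66 = -24 + 3102 = 3078$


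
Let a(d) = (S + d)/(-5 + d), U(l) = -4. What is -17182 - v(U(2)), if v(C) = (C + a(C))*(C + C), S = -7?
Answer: -154838/9 ≈ -17204.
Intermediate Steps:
a(d) = (-7 + d)/(-5 + d)
v(C) = 2*C*(C + (-7 + C)/(-5 + C)) (v(C) = (C + (-7 + C)/(-5 + C))*(C + C) = (C + (-7 + C)/(-5 + C))*(2*C) = 2*C*(C + (-7 + C)/(-5 + C)))
-17182 - v(U(2)) = -17182 - 2*(-4)*(-7 - 4 - 4*(-5 - 4))/(-5 - 4) = -17182 - 2*(-4)*(-7 - 4 - 4*(-9))/(-9) = -17182 - 2*(-4)*(-1)*(-7 - 4 + 36)/9 = -17182 - 2*(-4)*(-1)*25/9 = -17182 - 1*200/9 = -17182 - 200/9 = -154838/9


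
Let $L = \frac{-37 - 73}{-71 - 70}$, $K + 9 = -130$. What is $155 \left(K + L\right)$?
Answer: $- \frac{3020795}{141} \approx -21424.0$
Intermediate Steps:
$K = -139$ ($K = -9 - 130 = -139$)
$L = \frac{110}{141}$ ($L = - \frac{110}{-141} = \left(-110\right) \left(- \frac{1}{141}\right) = \frac{110}{141} \approx 0.78014$)
$155 \left(K + L\right) = 155 \left(-139 + \frac{110}{141}\right) = 155 \left(- \frac{19489}{141}\right) = - \frac{3020795}{141}$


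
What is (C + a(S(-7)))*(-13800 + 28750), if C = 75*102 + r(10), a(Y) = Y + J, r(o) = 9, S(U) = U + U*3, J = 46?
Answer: 114771150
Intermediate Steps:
S(U) = 4*U (S(U) = U + 3*U = 4*U)
a(Y) = 46 + Y (a(Y) = Y + 46 = 46 + Y)
C = 7659 (C = 75*102 + 9 = 7650 + 9 = 7659)
(C + a(S(-7)))*(-13800 + 28750) = (7659 + (46 + 4*(-7)))*(-13800 + 28750) = (7659 + (46 - 28))*14950 = (7659 + 18)*14950 = 7677*14950 = 114771150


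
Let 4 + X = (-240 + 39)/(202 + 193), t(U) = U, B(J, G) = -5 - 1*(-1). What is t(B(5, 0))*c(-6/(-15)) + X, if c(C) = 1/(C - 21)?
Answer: -175543/40685 ≈ -4.3147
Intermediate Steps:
B(J, G) = -4 (B(J, G) = -5 + 1 = -4)
c(C) = 1/(-21 + C)
X = -1781/395 (X = -4 + (-240 + 39)/(202 + 193) = -4 - 201/395 = -1781/395 ≈ -4.5089)
t(B(5, 0))*c(-6/(-15)) + X = -4/(-21 - 6/(-15)) - 1781/395 = -4/(-21 - 6*(-1/15)) - 1781/395 = -4/(-21 + ⅖) - 1781/395 = -4/(-103/5) - 1781/395 = -4*(-5/103) - 1781/395 = 20/103 - 1781/395 = -175543/40685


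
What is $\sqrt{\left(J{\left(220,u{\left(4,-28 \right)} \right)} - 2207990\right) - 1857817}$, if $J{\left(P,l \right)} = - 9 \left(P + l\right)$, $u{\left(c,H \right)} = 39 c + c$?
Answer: $i \sqrt{4069227} \approx 2017.2 i$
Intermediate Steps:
$u{\left(c,H \right)} = 40 c$
$J{\left(P,l \right)} = - 9 P - 9 l$
$\sqrt{\left(J{\left(220,u{\left(4,-28 \right)} \right)} - 2207990\right) - 1857817} = \sqrt{\left(\left(\left(-9\right) 220 - 9 \cdot 40 \cdot 4\right) - 2207990\right) - 1857817} = \sqrt{\left(\left(-1980 - 1440\right) - 2207990\right) - 1857817} = \sqrt{\left(-3420 - 2207990\right) - 1857817} = \sqrt{-2211410 - 1857817} = \sqrt{-4069227} = i \sqrt{4069227}$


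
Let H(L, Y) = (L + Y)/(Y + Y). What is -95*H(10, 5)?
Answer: -285/2 ≈ -142.50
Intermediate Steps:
H(L, Y) = (L + Y)/(2*Y) (H(L, Y) = (L + Y)/((2*Y)) = (L + Y)*(1/(2*Y)) = (L + Y)/(2*Y))
-95*H(10, 5) = -95*(10 + 5)/(2*5) = -95*15/(2*5) = -95*3/2 = -285/2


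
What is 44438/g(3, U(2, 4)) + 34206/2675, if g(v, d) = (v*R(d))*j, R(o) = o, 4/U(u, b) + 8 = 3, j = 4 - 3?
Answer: -296973889/16050 ≈ -18503.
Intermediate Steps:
j = 1
U(u, b) = -4/5 (U(u, b) = 4/(-8 + 3) = 4/(-5) = 4*(-1/5) = -4/5)
g(v, d) = d*v (g(v, d) = (v*d)*1 = (d*v)*1 = d*v)
44438/g(3, U(2, 4)) + 34206/2675 = 44438/((-4/5*3)) + 34206/2675 = 44438/(-12/5) + 34206*(1/2675) = 44438*(-5/12) + 34206/2675 = -111095/6 + 34206/2675 = -296973889/16050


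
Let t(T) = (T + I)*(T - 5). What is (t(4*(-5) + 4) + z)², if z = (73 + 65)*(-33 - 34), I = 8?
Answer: 82410084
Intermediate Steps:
z = -9246 (z = 138*(-67) = -9246)
t(T) = (-5 + T)*(8 + T) (t(T) = (T + 8)*(T - 5) = (8 + T)*(-5 + T) = (-5 + T)*(8 + T))
(t(4*(-5) + 4) + z)² = ((-40 + (4*(-5) + 4)² + 3*(4*(-5) + 4)) - 9246)² = ((-40 + (-20 + 4)² + 3*(-20 + 4)) - 9246)² = ((-40 + (-16)² + 3*(-16)) - 9246)² = ((-40 + 256 - 48) - 9246)² = (168 - 9246)² = (-9078)² = 82410084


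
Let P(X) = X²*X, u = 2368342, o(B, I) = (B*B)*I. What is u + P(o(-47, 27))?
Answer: 212167297689049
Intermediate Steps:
o(B, I) = I*B² (o(B, I) = B²*I = I*B²)
P(X) = X³
u + P(o(-47, 27)) = 2368342 + (27*(-47)²)³ = 2368342 + (27*2209)³ = 2368342 + 59643³ = 2368342 + 212167295320707 = 212167297689049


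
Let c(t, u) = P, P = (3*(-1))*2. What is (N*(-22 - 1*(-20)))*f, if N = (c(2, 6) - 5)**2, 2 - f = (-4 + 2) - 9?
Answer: -3146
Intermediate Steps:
P = -6 (P = -3*2 = -6)
c(t, u) = -6
f = 13 (f = 2 - ((-4 + 2) - 9) = 2 - (-2 - 9) = 2 - 1*(-11) = 2 + 11 = 13)
N = 121 (N = (-6 - 5)**2 = (-11)**2 = 121)
(N*(-22 - 1*(-20)))*f = (121*(-22 - 1*(-20)))*13 = (121*(-22 + 20))*13 = (121*(-2))*13 = -242*13 = -3146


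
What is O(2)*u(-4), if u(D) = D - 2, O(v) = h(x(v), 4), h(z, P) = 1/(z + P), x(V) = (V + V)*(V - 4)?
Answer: 3/2 ≈ 1.5000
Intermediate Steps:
x(V) = 2*V*(-4 + V) (x(V) = (2*V)*(-4 + V) = 2*V*(-4 + V))
h(z, P) = 1/(P + z)
O(v) = 1/(4 + 2*v*(-4 + v))
u(D) = -2 + D
O(2)*u(-4) = (1/(2*(2 + 2*(-4 + 2))))*(-2 - 4) = (1/(2*(2 + 2*(-2))))*(-6) = (1/(2*(2 - 4)))*(-6) = ((½)/(-2))*(-6) = ((½)*(-½))*(-6) = -¼*(-6) = 3/2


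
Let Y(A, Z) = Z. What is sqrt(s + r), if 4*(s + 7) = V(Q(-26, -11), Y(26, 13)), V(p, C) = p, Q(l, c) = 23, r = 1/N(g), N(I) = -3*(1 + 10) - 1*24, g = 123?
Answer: 17*I*sqrt(57)/114 ≈ 1.1259*I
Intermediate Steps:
N(I) = -57 (N(I) = -3*11 - 24 = -33 - 24 = -57)
r = -1/57 (r = 1/(-57) = -1/57 ≈ -0.017544)
s = -5/4 (s = -7 + (1/4)*23 = -7 + 23/4 = -5/4 ≈ -1.2500)
sqrt(s + r) = sqrt(-5/4 - 1/57) = sqrt(-289/228) = 17*I*sqrt(57)/114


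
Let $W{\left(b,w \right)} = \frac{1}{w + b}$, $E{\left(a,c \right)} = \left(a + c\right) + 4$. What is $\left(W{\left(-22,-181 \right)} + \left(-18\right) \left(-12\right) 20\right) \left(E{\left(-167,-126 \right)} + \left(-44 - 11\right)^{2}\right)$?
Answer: $\frac{2399359824}{203} \approx 1.182 \cdot 10^{7}$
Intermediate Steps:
$E{\left(a,c \right)} = 4 + a + c$
$W{\left(b,w \right)} = \frac{1}{b + w}$
$\left(W{\left(-22,-181 \right)} + \left(-18\right) \left(-12\right) 20\right) \left(E{\left(-167,-126 \right)} + \left(-44 - 11\right)^{2}\right) = \left(\frac{1}{-22 - 181} + \left(-18\right) \left(-12\right) 20\right) \left(\left(4 - 167 - 126\right) + \left(-44 - 11\right)^{2}\right) = \left(\frac{1}{-203} + 216 \cdot 20\right) \left(-289 + \left(-55\right)^{2}\right) = \left(- \frac{1}{203} + 4320\right) \left(-289 + 3025\right) = \frac{876959}{203} \cdot 2736 = \frac{2399359824}{203}$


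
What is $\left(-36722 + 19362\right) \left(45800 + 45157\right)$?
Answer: $-1579013520$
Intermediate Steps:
$\left(-36722 + 19362\right) \left(45800 + 45157\right) = \left(-17360\right) 90957 = -1579013520$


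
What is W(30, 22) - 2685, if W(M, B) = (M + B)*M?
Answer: -1125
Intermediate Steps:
W(M, B) = M*(B + M) (W(M, B) = (B + M)*M = M*(B + M))
W(30, 22) - 2685 = 30*(22 + 30) - 2685 = 30*52 - 2685 = 1560 - 2685 = -1125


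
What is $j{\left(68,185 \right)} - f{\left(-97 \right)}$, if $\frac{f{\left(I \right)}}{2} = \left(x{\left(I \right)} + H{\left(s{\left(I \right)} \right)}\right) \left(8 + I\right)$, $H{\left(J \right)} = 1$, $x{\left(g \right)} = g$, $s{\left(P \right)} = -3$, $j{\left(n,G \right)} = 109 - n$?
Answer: $-17047$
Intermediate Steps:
$f{\left(I \right)} = 2 \left(1 + I\right) \left(8 + I\right)$ ($f{\left(I \right)} = 2 \left(I + 1\right) \left(8 + I\right) = 2 \left(1 + I\right) \left(8 + I\right)$)
$j{\left(68,185 \right)} - f{\left(-97 \right)} = \left(109 - 68\right) - \left(16 + 2 \left(-97\right)^{2} + 18 \left(-97\right)\right) = \left(109 - 68\right) - \left(16 + 2 \cdot 9409 - 1746\right) = 41 - \left(16 + 18818 - 1746\right) = 41 - 17088 = -17047$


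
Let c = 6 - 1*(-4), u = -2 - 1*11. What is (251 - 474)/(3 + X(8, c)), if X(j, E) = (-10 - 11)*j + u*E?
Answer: 223/295 ≈ 0.75593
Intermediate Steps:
u = -13 (u = -2 - 11 = -13)
c = 10 (c = 6 + 4 = 10)
X(j, E) = -21*j - 13*E (X(j, E) = (-10 - 11)*j - 13*E = -21*j - 13*E)
(251 - 474)/(3 + X(8, c)) = (251 - 474)/(3 + (-21*8 - 13*10)) = -223/(3 + (-168 - 130)) = -223/(3 - 298) = -223/(-295) = -223*(-1/295) = 223/295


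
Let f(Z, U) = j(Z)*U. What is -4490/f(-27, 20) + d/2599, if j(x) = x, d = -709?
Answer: 1128665/140346 ≈ 8.0420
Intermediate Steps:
f(Z, U) = U*Z (f(Z, U) = Z*U = U*Z)
-4490/f(-27, 20) + d/2599 = -4490/(20*(-27)) - 709/2599 = -4490/(-540) - 709*1/2599 = -4490*(-1/540) - 709/2599 = 449/54 - 709/2599 = 1128665/140346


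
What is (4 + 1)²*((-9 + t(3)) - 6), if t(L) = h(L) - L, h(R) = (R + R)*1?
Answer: -300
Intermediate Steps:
h(R) = 2*R (h(R) = (2*R)*1 = 2*R)
t(L) = L (t(L) = 2*L - L = L)
(4 + 1)²*((-9 + t(3)) - 6) = (4 + 1)²*((-9 + 3) - 6) = 5²*(-6 - 6) = 25*(-12) = -300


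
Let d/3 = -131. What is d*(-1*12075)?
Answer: 4745475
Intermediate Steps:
d = -393 (d = 3*(-131) = -393)
d*(-1*12075) = -(-393)*12075 = -393*(-12075) = 4745475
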